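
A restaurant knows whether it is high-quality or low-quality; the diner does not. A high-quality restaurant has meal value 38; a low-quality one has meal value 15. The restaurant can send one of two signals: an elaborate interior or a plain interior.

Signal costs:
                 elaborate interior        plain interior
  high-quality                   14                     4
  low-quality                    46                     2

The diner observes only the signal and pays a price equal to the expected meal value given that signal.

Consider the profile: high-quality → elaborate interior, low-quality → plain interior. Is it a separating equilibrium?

If types separate, elaborate interior earns payment 38 and plain interior earns 15.
High-quality: elaborate interior gives 38 − 14 = 24; plain interior gives 15 − 4 = 11. No deviation. ✓
Low-quality: plain interior gives 15 − 2 = 13; elaborate interior gives 38 − 46 = -8. No deviation. ✓
Neither type gains from mimicking the other.

Yes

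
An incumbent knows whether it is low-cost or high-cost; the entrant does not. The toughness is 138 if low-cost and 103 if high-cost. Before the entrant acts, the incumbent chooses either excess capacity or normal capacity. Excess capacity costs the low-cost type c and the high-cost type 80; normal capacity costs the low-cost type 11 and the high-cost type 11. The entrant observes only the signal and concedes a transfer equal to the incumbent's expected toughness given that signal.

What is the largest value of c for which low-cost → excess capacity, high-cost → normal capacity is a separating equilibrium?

46

Under separation: excess capacity → low-cost (pays 138); normal capacity → high-cost (pays 103).
High-cost: 103 − 11 = 92 ≥ 138 − 80 = 58. Holds regardless of c. ✓
Low-cost: 138 − c ≥ 103 − 11, so c ≤ 138 − 92 = 46.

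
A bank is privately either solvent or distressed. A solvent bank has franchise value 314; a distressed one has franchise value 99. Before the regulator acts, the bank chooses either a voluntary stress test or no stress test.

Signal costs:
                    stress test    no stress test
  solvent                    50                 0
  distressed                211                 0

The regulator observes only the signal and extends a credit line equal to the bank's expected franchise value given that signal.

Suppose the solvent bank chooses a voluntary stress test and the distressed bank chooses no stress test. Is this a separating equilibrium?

Under separation the regulator infers type exactly: stress test → solvent (pays 314), no stress test → distressed (pays 99).
Solvent: stress test gives 314 − 50 = 264; no stress test gives 99 − 0 = 99. No deviation. ✓
Distressed: no stress test gives 99 − 0 = 99; stress test gives 314 − 211 = 103. Would deviate. ✗

No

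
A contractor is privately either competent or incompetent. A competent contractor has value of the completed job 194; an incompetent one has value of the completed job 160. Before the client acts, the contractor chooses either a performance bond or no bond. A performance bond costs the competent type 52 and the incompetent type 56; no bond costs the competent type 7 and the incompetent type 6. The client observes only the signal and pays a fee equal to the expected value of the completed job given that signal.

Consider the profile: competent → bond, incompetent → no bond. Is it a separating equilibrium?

Under separation the client infers type exactly: bond → competent (pays 194), no bond → incompetent (pays 160).
Competent: bond gives 194 − 52 = 142; no bond gives 160 − 7 = 153. Would deviate. ✗
Incompetent: no bond gives 160 − 6 = 154; bond gives 194 − 56 = 138. No deviation. ✓

No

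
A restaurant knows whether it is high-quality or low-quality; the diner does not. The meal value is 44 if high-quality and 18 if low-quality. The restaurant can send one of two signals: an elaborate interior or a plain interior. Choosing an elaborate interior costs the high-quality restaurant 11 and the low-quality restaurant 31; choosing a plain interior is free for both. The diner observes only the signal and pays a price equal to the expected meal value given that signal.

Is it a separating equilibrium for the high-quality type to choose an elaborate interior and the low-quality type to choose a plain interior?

If types separate, elaborate interior earns payment 44 and plain interior earns 18.
High-quality: elaborate interior gives 44 − 11 = 33; plain interior gives 18 − 0 = 18. No deviation. ✓
Low-quality: plain interior gives 18 − 0 = 18; elaborate interior gives 44 − 31 = 13. No deviation. ✓
Both incentive constraints hold.

Yes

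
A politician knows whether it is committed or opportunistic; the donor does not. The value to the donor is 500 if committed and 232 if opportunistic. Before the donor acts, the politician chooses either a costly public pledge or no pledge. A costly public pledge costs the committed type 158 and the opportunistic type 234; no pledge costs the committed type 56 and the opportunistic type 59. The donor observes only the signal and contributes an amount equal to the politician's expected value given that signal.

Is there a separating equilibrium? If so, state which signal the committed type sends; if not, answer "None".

None

Try committed → pledge, opportunistic → no pledge:
  If types separate, pledge earns payment 500 and no pledge earns 232.
  Committed: pledge gives 500 − 158 = 342; no pledge gives 232 − 56 = 176. No deviation. ✓
  Opportunistic: no pledge gives 232 − 59 = 173; pledge gives 500 − 234 = 266. Would deviate. ✗
Try committed → no pledge, opportunistic → pledge:
  If types separate, no pledge earns payment 500 and pledge earns 232.
  Committed: no pledge gives 500 − 56 = 444; pledge gives 232 − 158 = 74. No deviation. ✓
  Opportunistic: pledge gives 232 − 234 = -2; no pledge gives 500 − 59 = 441. Would deviate. ✗
Neither assignment is incentive-compatible.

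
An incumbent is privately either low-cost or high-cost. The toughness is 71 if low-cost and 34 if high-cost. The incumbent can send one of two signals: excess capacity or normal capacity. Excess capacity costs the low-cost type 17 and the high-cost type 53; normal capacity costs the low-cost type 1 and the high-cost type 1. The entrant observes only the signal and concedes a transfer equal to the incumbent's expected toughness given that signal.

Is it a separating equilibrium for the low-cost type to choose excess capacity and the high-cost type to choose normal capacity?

If types separate, excess capacity earns payment 71 and normal capacity earns 34.
Low-cost: excess capacity gives 71 − 17 = 54; normal capacity gives 34 − 1 = 33. No deviation. ✓
High-cost: normal capacity gives 34 − 1 = 33; excess capacity gives 71 − 53 = 18. No deviation. ✓
Both incentive constraints hold.

Yes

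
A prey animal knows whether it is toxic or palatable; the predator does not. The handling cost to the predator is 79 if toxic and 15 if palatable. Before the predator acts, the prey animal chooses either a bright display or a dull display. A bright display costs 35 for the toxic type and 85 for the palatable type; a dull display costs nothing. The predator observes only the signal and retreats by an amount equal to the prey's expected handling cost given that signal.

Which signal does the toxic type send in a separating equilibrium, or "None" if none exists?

Try toxic → bright display, palatable → dull display:
  Under separation the predator infers type exactly: bright display → toxic (pays 79), dull display → palatable (pays 15).
  Toxic: bright display gives 79 − 35 = 44; dull display gives 15 − 0 = 15. No deviation. ✓
  Palatable: dull display gives 15 − 0 = 15; bright display gives 79 − 85 = -6. No deviation. ✓
Both hold — the toxic type sends bright display.

bright display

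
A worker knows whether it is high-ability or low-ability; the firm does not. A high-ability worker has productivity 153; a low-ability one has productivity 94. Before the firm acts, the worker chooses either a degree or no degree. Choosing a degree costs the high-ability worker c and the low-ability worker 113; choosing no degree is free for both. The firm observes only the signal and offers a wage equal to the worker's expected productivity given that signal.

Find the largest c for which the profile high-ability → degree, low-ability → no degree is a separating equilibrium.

Under separation: degree → high-ability (pays 153); no degree → low-ability (pays 94).
Low-ability: 94 − 0 = 94 ≥ 153 − 113 = 40. Holds regardless of c. ✓
High-ability: 153 − c ≥ 94 − 0, so c ≤ 153 − 94 = 59.

59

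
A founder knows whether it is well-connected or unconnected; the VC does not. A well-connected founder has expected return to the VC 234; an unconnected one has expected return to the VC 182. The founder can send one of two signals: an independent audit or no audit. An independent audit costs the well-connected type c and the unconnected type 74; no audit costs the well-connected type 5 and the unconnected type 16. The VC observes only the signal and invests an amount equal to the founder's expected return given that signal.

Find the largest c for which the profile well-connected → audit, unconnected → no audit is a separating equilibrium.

Under separation: audit → well-connected (pays 234); no audit → unconnected (pays 182).
Unconnected: 182 − 16 = 166 ≥ 234 − 74 = 160. Holds regardless of c. ✓
Well-connected: 234 − c ≥ 182 − 5, so c ≤ 234 − 177 = 57.

57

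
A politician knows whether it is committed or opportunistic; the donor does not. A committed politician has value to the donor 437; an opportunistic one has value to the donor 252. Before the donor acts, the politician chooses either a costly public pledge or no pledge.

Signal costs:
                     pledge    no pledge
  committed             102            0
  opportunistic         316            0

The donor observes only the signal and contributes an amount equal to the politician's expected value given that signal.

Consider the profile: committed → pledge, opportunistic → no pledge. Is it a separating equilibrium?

Under separation the donor infers type exactly: pledge → committed (pays 437), no pledge → opportunistic (pays 252).
Committed: pledge gives 437 − 102 = 335; no pledge gives 252 − 0 = 252. No deviation. ✓
Opportunistic: no pledge gives 252 − 0 = 252; pledge gives 437 − 316 = 121. No deviation. ✓
Both incentive constraints hold.

Yes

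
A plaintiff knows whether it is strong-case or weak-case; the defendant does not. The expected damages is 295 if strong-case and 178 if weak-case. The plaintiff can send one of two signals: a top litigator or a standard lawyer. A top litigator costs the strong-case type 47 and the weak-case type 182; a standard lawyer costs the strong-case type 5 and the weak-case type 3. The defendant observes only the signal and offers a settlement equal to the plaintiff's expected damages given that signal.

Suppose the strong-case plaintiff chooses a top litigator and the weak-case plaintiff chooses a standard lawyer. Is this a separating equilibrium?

Yes

If types separate, top litigator earns payment 295 and standard lawyer earns 178.
Strong-case: top litigator gives 295 − 47 = 248; standard lawyer gives 178 − 5 = 173. No deviation. ✓
Weak-case: standard lawyer gives 178 − 3 = 175; top litigator gives 295 − 182 = 113. No deviation. ✓
Both incentive constraints hold.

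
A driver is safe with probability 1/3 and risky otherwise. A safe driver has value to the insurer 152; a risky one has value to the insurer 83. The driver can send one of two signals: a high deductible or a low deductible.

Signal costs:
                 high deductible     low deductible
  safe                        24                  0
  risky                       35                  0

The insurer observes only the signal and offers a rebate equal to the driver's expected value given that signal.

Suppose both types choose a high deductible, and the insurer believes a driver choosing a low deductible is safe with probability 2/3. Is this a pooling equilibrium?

No

On the equilibrium path (high deductible) the insurer holds the prior 1/3 and pays 1/3·152 + 2/3·83 = 106. Off-path (low deductible) belief 2/3 gives 2/3·152 + 1/3·83 = 129.
Safe: high deductible gives 106 − 24 = 82; low deductible gives 129 − 0 = 129. Deviates. ✗
Risky: high deductible gives 106 − 35 = 71; low deductible gives 129 − 0 = 129. Deviates. ✗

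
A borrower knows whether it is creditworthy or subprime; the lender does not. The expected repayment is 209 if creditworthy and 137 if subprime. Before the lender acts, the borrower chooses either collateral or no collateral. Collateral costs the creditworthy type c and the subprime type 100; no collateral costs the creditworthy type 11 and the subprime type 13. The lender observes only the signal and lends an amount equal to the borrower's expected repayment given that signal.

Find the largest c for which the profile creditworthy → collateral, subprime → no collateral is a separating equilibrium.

83

Under separation: collateral → creditworthy (pays 209); no collateral → subprime (pays 137).
Subprime: 137 − 13 = 124 ≥ 209 − 100 = 109. Holds regardless of c. ✓
Creditworthy: 209 − c ≥ 137 − 11, so c ≤ 209 − 126 = 83.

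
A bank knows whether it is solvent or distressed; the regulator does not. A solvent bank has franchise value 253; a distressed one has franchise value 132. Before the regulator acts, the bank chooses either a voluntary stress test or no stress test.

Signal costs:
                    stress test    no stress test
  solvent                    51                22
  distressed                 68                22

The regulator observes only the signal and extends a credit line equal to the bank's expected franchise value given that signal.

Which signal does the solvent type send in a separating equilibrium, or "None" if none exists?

Try solvent → stress test, distressed → no stress test:
  Under separation the regulator infers type exactly: stress test → solvent (pays 253), no stress test → distressed (pays 132).
  Solvent: stress test gives 253 − 51 = 202; no stress test gives 132 − 22 = 110. No deviation. ✓
  Distressed: no stress test gives 132 − 22 = 110; stress test gives 253 − 68 = 185. Would deviate. ✗
Try solvent → no stress test, distressed → stress test:
  Under separation the regulator infers type exactly: no stress test → solvent (pays 253), stress test → distressed (pays 132).
  Solvent: no stress test gives 253 − 22 = 231; stress test gives 132 − 51 = 81. No deviation. ✓
  Distressed: stress test gives 132 − 68 = 64; no stress test gives 253 − 22 = 231. Would deviate. ✗
Neither assignment is incentive-compatible.

None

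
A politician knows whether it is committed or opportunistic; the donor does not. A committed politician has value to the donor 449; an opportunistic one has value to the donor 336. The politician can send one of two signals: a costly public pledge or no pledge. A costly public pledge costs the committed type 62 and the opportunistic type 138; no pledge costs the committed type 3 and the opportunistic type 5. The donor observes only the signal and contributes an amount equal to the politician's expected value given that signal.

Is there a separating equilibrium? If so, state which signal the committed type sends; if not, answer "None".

pledge

Try committed → pledge, opportunistic → no pledge:
  If types separate, pledge earns payment 449 and no pledge earns 336.
  Committed: pledge gives 449 − 62 = 387; no pledge gives 336 − 3 = 333. No deviation. ✓
  Opportunistic: no pledge gives 336 − 5 = 331; pledge gives 449 − 138 = 311. No deviation. ✓
Both hold — the committed type sends pledge.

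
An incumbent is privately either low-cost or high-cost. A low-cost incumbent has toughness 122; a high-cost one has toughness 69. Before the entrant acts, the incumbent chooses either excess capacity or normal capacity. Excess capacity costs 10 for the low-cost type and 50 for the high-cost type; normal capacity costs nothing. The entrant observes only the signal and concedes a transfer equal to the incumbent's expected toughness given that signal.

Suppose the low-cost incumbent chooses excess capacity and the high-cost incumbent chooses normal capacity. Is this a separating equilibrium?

If types separate, excess capacity earns payment 122 and normal capacity earns 69.
Low-cost: excess capacity gives 122 − 10 = 112; normal capacity gives 69 − 0 = 69. No deviation. ✓
High-cost: normal capacity gives 69 − 0 = 69; excess capacity gives 122 − 50 = 72. Would deviate. ✗

No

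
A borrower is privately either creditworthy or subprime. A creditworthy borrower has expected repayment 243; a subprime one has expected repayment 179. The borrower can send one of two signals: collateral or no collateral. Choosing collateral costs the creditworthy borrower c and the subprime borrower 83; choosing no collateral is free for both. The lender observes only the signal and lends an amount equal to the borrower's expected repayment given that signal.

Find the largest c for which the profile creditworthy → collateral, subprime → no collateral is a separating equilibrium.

Under separation: collateral → creditworthy (pays 243); no collateral → subprime (pays 179).
Subprime: 179 − 0 = 179 ≥ 243 − 83 = 160. Holds regardless of c. ✓
Creditworthy: 243 − c ≥ 179 − 0, so c ≤ 243 − 179 = 64.

64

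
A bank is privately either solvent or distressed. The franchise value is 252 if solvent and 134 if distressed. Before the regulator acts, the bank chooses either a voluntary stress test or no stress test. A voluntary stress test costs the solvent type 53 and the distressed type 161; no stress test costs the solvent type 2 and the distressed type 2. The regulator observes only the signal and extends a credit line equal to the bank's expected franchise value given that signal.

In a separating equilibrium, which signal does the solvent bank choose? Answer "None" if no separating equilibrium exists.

stress test

Try solvent → stress test, distressed → no stress test:
  Under separation the regulator infers type exactly: stress test → solvent (pays 252), no stress test → distressed (pays 134).
  Solvent: stress test gives 252 − 53 = 199; no stress test gives 134 − 2 = 132. No deviation. ✓
  Distressed: no stress test gives 134 − 2 = 132; stress test gives 252 − 161 = 91. No deviation. ✓
Both hold — the solvent type sends stress test.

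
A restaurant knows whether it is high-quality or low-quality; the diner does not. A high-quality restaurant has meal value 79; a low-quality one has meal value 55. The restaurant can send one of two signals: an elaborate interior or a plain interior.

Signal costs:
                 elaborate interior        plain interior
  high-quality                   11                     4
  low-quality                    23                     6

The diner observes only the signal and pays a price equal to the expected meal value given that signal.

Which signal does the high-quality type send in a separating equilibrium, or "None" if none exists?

Try high-quality → elaborate interior, low-quality → plain interior:
  If types separate, elaborate interior earns payment 79 and plain interior earns 55.
  High-quality: elaborate interior gives 79 − 11 = 68; plain interior gives 55 − 4 = 51. No deviation. ✓
  Low-quality: plain interior gives 55 − 6 = 49; elaborate interior gives 79 − 23 = 56. Would deviate. ✗
Try high-quality → plain interior, low-quality → elaborate interior:
  If types separate, plain interior earns payment 79 and elaborate interior earns 55.
  High-quality: plain interior gives 79 − 4 = 75; elaborate interior gives 55 − 11 = 44. No deviation. ✓
  Low-quality: elaborate interior gives 55 − 23 = 32; plain interior gives 79 − 6 = 73. Would deviate. ✗
Neither assignment is incentive-compatible.

None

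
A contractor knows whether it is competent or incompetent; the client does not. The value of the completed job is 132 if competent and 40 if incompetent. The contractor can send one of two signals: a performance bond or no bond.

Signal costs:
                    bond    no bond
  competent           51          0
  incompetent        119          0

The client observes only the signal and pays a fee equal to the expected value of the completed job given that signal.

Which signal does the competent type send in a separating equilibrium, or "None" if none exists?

Try competent → bond, incompetent → no bond:
  If types separate, bond earns payment 132 and no bond earns 40.
  Competent: bond gives 132 − 51 = 81; no bond gives 40 − 0 = 40. No deviation. ✓
  Incompetent: no bond gives 40 − 0 = 40; bond gives 132 − 119 = 13. No deviation. ✓
Both hold — the competent type sends bond.

bond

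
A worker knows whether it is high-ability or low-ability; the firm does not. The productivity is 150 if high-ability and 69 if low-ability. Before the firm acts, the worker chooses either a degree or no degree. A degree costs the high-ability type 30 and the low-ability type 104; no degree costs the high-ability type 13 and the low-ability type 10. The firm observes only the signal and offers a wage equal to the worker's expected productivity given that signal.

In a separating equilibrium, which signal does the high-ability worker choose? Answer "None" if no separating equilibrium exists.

Try high-ability → degree, low-ability → no degree:
  If types separate, degree earns payment 150 and no degree earns 69.
  High-ability: degree gives 150 − 30 = 120; no degree gives 69 − 13 = 56. No deviation. ✓
  Low-ability: no degree gives 69 − 10 = 59; degree gives 150 − 104 = 46. No deviation. ✓
Both hold — the high-ability type sends degree.

degree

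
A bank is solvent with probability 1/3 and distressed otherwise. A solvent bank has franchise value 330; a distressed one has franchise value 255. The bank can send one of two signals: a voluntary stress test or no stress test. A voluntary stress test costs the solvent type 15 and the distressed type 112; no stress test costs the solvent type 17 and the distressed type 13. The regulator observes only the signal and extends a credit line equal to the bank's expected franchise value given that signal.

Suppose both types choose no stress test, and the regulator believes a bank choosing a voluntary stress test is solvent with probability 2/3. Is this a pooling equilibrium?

At the pooled signal (no stress test) the regulator holds the prior 1/3 and pays 1/3·330 + 2/3·255 = 280. Off-path (stress test) belief 2/3 gives 2/3·330 + 1/3·255 = 305.
Solvent: no stress test gives 280 − 17 = 263; stress test gives 305 − 15 = 290. Deviates. ✗
Distressed: no stress test gives 280 − 13 = 267; stress test gives 305 − 112 = 193. Stays. ✓

No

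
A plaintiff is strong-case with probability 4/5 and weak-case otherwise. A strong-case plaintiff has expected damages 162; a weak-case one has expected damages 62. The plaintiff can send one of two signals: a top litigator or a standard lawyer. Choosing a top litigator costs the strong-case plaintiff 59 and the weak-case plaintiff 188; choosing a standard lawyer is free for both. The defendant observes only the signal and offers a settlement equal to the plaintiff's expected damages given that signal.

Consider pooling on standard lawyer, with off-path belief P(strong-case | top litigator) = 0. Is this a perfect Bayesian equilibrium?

Yes

On the equilibrium path (standard lawyer) the defendant holds the prior 4/5 and pays 4/5·162 + 1/5·62 = 142. Off-path (top litigator) belief 0 gives 0·162 + 1·62 = 62.
Strong-case: standard lawyer gives 142 − 0 = 142; top litigator gives 62 − 59 = 3. Stays. ✓
Weak-case: standard lawyer gives 142 − 0 = 142; top litigator gives 62 − 188 = -126. Stays. ✓
Beliefs are Bayes-consistent on-path and both types best-respond.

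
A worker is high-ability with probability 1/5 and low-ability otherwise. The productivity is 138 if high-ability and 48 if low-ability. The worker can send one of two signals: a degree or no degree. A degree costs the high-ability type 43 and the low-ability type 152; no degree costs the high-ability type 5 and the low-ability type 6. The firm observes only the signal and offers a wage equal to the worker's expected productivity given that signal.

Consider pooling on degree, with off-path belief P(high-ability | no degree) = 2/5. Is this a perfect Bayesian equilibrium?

On the equilibrium path (degree) the firm holds the prior 1/5 and pays 1/5·138 + 4/5·48 = 66. Off-path (no degree) belief 2/5 gives 2/5·138 + 3/5·48 = 84.
High-ability: degree gives 66 − 43 = 23; no degree gives 84 − 5 = 79. Deviates. ✗
Low-ability: degree gives 66 − 152 = -86; no degree gives 84 − 6 = 78. Deviates. ✗

No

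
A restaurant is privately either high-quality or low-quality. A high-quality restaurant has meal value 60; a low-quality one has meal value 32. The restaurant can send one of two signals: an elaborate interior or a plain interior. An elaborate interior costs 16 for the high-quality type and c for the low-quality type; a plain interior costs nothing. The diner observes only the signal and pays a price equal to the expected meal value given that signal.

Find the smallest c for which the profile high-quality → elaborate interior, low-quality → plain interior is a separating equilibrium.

28

Under separation: elaborate interior → high-quality (pays 60); plain interior → low-quality (pays 32).
High-quality: 60 − 16 = 44 ≥ 32 − 0 = 32. Holds regardless of c. ✓
Low-quality: 32 − 0 ≥ 60 − c, so c ≥ 60 − 32 = 28.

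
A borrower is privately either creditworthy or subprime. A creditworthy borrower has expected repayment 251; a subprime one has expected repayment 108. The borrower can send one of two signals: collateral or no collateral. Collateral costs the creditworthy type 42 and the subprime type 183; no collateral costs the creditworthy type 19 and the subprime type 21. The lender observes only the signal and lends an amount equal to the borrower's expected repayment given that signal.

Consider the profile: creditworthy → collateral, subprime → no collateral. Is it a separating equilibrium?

Yes

If types separate, collateral earns payment 251 and no collateral earns 108.
Creditworthy: collateral gives 251 − 42 = 209; no collateral gives 108 − 19 = 89. No deviation. ✓
Subprime: no collateral gives 108 − 21 = 87; collateral gives 251 − 183 = 68. No deviation. ✓
Neither type gains from mimicking the other.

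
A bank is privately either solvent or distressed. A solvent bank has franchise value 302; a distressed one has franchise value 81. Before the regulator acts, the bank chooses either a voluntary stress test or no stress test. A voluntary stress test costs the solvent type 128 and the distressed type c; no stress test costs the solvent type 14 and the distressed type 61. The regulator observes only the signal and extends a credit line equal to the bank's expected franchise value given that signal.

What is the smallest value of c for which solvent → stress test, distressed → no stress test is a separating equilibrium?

Under separation: stress test → solvent (pays 302); no stress test → distressed (pays 81).
Solvent: 302 − 128 = 174 ≥ 81 − 14 = 67. Holds regardless of c. ✓
Distressed: 81 − 61 ≥ 302 − c, so c ≥ 302 − 20 = 282.

282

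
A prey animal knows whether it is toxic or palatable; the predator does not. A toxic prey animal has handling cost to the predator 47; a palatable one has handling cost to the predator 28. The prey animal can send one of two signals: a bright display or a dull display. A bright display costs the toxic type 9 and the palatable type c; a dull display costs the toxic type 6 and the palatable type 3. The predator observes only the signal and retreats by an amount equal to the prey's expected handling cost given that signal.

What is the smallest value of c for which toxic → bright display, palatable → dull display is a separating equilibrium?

Under separation: bright display → toxic (pays 47); dull display → palatable (pays 28).
Toxic: 47 − 9 = 38 ≥ 28 − 6 = 22. Holds regardless of c. ✓
Palatable: 28 − 3 ≥ 47 − c, so c ≥ 47 − 25 = 22.

22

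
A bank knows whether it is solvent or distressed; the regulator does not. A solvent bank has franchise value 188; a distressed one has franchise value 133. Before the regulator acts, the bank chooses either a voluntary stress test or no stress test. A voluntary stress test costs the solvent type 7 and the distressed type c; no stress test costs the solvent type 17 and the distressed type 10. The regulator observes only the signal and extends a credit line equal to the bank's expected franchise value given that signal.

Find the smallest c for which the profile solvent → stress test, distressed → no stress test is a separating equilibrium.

65

Under separation: stress test → solvent (pays 188); no stress test → distressed (pays 133).
Solvent: 188 − 7 = 181 ≥ 133 − 17 = 116. Holds regardless of c. ✓
Distressed: 133 − 10 ≥ 188 − c, so c ≥ 188 − 123 = 65.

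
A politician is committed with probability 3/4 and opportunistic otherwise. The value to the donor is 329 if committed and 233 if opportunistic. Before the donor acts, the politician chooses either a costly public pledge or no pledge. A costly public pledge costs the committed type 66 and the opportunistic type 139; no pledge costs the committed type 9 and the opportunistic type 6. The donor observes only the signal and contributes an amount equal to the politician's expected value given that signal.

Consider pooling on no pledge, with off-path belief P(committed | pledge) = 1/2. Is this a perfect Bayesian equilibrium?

Yes

At the pooled signal (no pledge) the donor holds the prior 3/4 and pays 3/4·329 + 1/4·233 = 305. Off-path (pledge) belief 1/2 gives 1/2·329 + 1/2·233 = 281.
Committed: no pledge gives 305 − 9 = 296; pledge gives 281 − 66 = 215. Stays. ✓
Opportunistic: no pledge gives 305 − 6 = 299; pledge gives 281 − 139 = 142. Stays. ✓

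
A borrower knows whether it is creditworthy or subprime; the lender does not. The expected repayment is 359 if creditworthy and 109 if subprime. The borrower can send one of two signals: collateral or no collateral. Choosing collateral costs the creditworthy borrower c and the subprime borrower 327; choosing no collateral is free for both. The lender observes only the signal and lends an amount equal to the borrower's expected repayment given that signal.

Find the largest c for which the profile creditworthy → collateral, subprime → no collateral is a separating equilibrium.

Under separation: collateral → creditworthy (pays 359); no collateral → subprime (pays 109).
Subprime: 109 − 0 = 109 ≥ 359 − 327 = 32. Holds regardless of c. ✓
Creditworthy: 359 − c ≥ 109 − 0, so c ≤ 359 − 109 = 250.

250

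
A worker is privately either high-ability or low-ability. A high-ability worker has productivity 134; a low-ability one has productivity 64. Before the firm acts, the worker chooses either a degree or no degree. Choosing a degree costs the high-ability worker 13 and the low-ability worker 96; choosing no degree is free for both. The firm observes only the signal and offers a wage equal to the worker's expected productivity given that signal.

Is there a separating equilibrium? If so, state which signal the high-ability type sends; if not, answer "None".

Try high-ability → degree, low-ability → no degree:
  Under separation the firm infers type exactly: degree → high-ability (pays 134), no degree → low-ability (pays 64).
  High-ability: degree gives 134 − 13 = 121; no degree gives 64 − 0 = 64. No deviation. ✓
  Low-ability: no degree gives 64 − 0 = 64; degree gives 134 − 96 = 38. No deviation. ✓
Both hold — the high-ability type sends degree.

degree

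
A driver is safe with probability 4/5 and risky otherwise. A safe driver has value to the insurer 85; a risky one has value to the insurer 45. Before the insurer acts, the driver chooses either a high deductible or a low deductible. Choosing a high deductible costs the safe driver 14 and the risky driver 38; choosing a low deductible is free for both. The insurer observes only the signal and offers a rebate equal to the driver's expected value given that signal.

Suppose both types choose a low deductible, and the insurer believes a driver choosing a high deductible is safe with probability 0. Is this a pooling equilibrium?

Yes

On the equilibrium path (low deductible) the insurer holds the prior 4/5 and pays 4/5·85 + 1/5·45 = 77. Off-path (high deductible) belief 0 gives 0·85 + 1·45 = 45.
Safe: low deductible gives 77 − 0 = 77; high deductible gives 45 − 14 = 31. Stays. ✓
Risky: low deductible gives 77 − 0 = 77; high deductible gives 45 − 38 = 7. Stays. ✓
Beliefs are Bayes-consistent on-path and both types best-respond.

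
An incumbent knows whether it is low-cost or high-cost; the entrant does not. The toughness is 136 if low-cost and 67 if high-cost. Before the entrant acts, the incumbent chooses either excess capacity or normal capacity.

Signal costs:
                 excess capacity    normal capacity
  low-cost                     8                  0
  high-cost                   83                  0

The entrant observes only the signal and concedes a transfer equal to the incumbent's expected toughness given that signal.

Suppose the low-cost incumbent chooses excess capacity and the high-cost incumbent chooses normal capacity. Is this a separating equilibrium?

If types separate, excess capacity earns payment 136 and normal capacity earns 67.
Low-cost: excess capacity gives 136 − 8 = 128; normal capacity gives 67 − 0 = 67. No deviation. ✓
High-cost: normal capacity gives 67 − 0 = 67; excess capacity gives 136 − 83 = 53. No deviation. ✓
Both incentive constraints hold.

Yes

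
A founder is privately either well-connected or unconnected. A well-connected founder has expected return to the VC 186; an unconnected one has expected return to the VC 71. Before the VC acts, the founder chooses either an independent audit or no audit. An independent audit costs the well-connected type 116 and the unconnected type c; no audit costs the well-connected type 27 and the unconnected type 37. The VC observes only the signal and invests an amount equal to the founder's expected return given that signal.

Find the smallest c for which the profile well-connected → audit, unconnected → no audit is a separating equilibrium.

152

Under separation: audit → well-connected (pays 186); no audit → unconnected (pays 71).
Well-connected: 186 − 116 = 70 ≥ 71 − 27 = 44. Holds regardless of c. ✓
Unconnected: 71 − 37 ≥ 186 − c, so c ≥ 186 − 34 = 152.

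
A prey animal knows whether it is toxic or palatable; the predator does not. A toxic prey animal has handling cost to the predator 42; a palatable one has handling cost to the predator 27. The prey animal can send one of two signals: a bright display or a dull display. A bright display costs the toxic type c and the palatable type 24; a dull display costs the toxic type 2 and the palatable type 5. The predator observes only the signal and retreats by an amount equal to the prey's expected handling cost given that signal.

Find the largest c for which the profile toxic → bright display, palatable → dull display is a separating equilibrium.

Under separation: bright display → toxic (pays 42); dull display → palatable (pays 27).
Palatable: 27 − 5 = 22 ≥ 42 − 24 = 18. Holds regardless of c. ✓
Toxic: 42 − c ≥ 27 − 2, so c ≤ 42 − 25 = 17.

17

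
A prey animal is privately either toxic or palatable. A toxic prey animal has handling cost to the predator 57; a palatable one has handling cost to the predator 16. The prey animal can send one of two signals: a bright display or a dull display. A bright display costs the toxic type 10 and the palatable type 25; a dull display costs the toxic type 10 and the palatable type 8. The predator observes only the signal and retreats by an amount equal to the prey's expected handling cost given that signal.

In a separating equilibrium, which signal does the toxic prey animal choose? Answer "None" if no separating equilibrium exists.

Try toxic → bright display, palatable → dull display:
  If types separate, bright display earns payment 57 and dull display earns 16.
  Toxic: bright display gives 57 − 10 = 47; dull display gives 16 − 10 = 6. No deviation. ✓
  Palatable: dull display gives 16 − 8 = 8; bright display gives 57 − 25 = 32. Would deviate. ✗
Try toxic → dull display, palatable → bright display:
  If types separate, dull display earns payment 57 and bright display earns 16.
  Toxic: dull display gives 57 − 10 = 47; bright display gives 16 − 10 = 6. No deviation. ✓
  Palatable: bright display gives 16 − 25 = -9; dull display gives 57 − 8 = 49. Would deviate. ✗
Neither assignment is incentive-compatible.

None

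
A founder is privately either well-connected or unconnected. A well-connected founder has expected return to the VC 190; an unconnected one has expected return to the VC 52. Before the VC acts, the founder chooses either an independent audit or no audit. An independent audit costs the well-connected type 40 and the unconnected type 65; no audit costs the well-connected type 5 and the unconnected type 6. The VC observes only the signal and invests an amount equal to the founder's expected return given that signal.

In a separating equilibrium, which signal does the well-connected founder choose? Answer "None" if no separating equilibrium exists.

None

Try well-connected → audit, unconnected → no audit:
  Under separation the VC infers type exactly: audit → well-connected (pays 190), no audit → unconnected (pays 52).
  Well-connected: audit gives 190 − 40 = 150; no audit gives 52 − 5 = 47. No deviation. ✓
  Unconnected: no audit gives 52 − 6 = 46; audit gives 190 − 65 = 125. Would deviate. ✗
Try well-connected → no audit, unconnected → audit:
  Under separation the VC infers type exactly: no audit → well-connected (pays 190), audit → unconnected (pays 52).
  Well-connected: no audit gives 190 − 5 = 185; audit gives 52 − 40 = 12. No deviation. ✓
  Unconnected: audit gives 52 − 65 = -13; no audit gives 190 − 6 = 184. Would deviate. ✗
Neither assignment is incentive-compatible.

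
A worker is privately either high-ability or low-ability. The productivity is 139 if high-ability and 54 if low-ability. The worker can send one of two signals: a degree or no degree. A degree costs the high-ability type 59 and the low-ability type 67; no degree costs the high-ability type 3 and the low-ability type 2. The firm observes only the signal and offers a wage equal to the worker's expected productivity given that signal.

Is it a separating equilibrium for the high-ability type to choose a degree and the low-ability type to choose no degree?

Under separation the firm infers type exactly: degree → high-ability (pays 139), no degree → low-ability (pays 54).
High-ability: degree gives 139 − 59 = 80; no degree gives 54 − 3 = 51. No deviation. ✓
Low-ability: no degree gives 54 − 2 = 52; degree gives 139 − 67 = 72. Would deviate. ✗

No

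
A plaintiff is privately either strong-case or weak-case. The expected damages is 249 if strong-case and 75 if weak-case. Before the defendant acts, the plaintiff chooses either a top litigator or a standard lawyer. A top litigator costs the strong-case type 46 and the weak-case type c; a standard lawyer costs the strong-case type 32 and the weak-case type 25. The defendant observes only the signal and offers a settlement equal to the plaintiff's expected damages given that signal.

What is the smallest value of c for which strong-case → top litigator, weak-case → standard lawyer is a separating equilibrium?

Under separation: top litigator → strong-case (pays 249); standard lawyer → weak-case (pays 75).
Strong-case: 249 − 46 = 203 ≥ 75 − 32 = 43. Holds regardless of c. ✓
Weak-case: 75 − 25 ≥ 249 − c, so c ≥ 249 − 50 = 199.

199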